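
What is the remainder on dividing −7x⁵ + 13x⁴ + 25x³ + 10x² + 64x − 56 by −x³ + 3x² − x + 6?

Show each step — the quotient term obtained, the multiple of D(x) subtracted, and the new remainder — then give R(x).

R(x) = 8x − 8

Step 1: lead(−7x⁵ + 13x⁴ + 25x³ + 10x² + 64x − 56) ÷ lead(D) = −7x⁵ ÷ −x³ = 7x². Subtract (7x²)·D = −7x⁵ + 21x⁴ − 7x³ + 42x². Remainder: −8x⁴ + 32x³ − 32x² + 64x − 56.
Step 2: lead(−8x⁴ + 32x³ − 32x² + 64x − 56) ÷ lead(D) = −8x⁴ ÷ −x³ = 8x. Subtract (8x)·D = −8x⁴ + 24x³ − 8x² + 48x. Remainder: 8x³ − 24x² + 16x − 56.
Step 3: lead(8x³ − 24x² + 16x − 56) ÷ lead(D) = 8x³ ÷ −x³ = −8. Subtract (−8)·D = 8x³ − 24x² + 8x − 48. Remainder: 8x − 8.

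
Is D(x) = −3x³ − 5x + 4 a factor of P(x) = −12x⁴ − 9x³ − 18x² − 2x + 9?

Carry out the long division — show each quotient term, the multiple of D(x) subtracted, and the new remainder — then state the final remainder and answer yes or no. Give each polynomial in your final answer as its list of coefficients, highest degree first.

R = [2, -3, -3], so D(x) is not a factor of P(x). no

Step 1: lead(−12x⁴ − 9x³ − 18x² − 2x + 9) ÷ lead(D) = −12x⁴ ÷ −3x³ = 4x. Subtract (4x)·D = −12x⁴ − 20x² + 16x. Remainder: −9x³ + 2x² − 18x + 9.
Step 2: lead(−9x³ + 2x² − 18x + 9) ÷ lead(D) = −9x³ ÷ −3x³ = 3. Subtract (3)·D = −9x³ − 15x + 12. Remainder: 2x² − 3x − 3.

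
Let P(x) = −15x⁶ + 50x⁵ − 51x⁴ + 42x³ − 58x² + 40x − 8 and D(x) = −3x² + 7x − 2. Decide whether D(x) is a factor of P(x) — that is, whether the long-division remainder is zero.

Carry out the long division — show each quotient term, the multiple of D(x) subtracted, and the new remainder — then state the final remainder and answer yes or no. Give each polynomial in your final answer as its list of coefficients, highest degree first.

Step 1: lead(−15x⁶ + 50x⁵ − 51x⁴ + 42x³ − 58x² + 40x − 8) ÷ lead(D) = −15x⁶ ÷ −3x² = 5x⁴. Subtract (5x⁴)·D = −15x⁶ + 35x⁵ − 10x⁴. Remainder: 15x⁵ − 41x⁴ + 42x³ − 58x² + 40x − 8.
Step 2: lead(15x⁵ − 41x⁴ + 42x³ − 58x² + 40x − 8) ÷ lead(D) = 15x⁵ ÷ −3x² = −5x³. Subtract (−5x³)·D = 15x⁵ − 35x⁴ + 10x³. Remainder: −6x⁴ + 32x³ − 58x² + 40x − 8.
Step 3: lead(−6x⁴ + 32x³ − 58x² + 40x − 8) ÷ lead(D) = −6x⁴ ÷ −3x² = 2x². Subtract (2x²)·D = −6x⁴ + 14x³ − 4x². Remainder: 18x³ − 54x² + 40x − 8.
Step 4: lead(18x³ − 54x² + 40x − 8) ÷ lead(D) = 18x³ ÷ −3x² = −6x. Subtract (−6x)·D = 18x³ − 42x² + 12x. Remainder: −12x² + 28x − 8.
Step 5: lead(−12x² + 28x − 8) ÷ lead(D) = −12x² ÷ −3x² = 4. Subtract (4)·D = −12x² + 28x − 8. Remainder: 0.

R = [0], so D(x) is a factor of P(x). yes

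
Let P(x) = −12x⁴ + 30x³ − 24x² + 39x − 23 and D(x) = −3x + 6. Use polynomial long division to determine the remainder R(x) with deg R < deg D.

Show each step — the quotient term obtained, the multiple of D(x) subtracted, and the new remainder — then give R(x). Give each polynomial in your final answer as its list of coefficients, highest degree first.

R = [7]

Step 1: lead(−12x⁴ + 30x³ − 24x² + 39x − 23) ÷ lead(D) = −12x⁴ ÷ −3x = 4x³. Subtract (4x³)·D = −12x⁴ + 24x³. Remainder: 6x³ − 24x² + 39x − 23.
Step 2: lead(6x³ − 24x² + 39x − 23) ÷ lead(D) = 6x³ ÷ −3x = −2x². Subtract (−2x²)·D = 6x³ − 12x². Remainder: −12x² + 39x − 23.
Step 3: lead(−12x² + 39x − 23) ÷ lead(D) = −12x² ÷ −3x = 4x. Subtract (4x)·D = −12x² + 24x. Remainder: 15x − 23.
Step 4: lead(15x − 23) ÷ lead(D) = 15x ÷ −3x = −5. Subtract (−5)·D = 15x − 30. Remainder: 7.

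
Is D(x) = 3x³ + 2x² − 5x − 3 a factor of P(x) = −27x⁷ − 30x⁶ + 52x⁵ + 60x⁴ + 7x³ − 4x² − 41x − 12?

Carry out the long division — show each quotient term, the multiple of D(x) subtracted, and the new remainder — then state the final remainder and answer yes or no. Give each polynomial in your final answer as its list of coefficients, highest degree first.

Step 1: lead(−27x⁷ − 30x⁶ + 52x⁵ + 60x⁴ + 7x³ − 4x² − 41x − 12) ÷ lead(D) = −27x⁷ ÷ 3x³ = −9x⁴. Subtract (−9x⁴)·D = −27x⁷ − 18x⁶ + 45x⁵ + 27x⁴. Remainder: −12x⁶ + 7x⁵ + 33x⁴ + 7x³ − 4x² − 41x − 12.
Step 2: lead(−12x⁶ + 7x⁵ + 33x⁴ + 7x³ − 4x² − 41x − 12) ÷ lead(D) = −12x⁶ ÷ 3x³ = −4x³. Subtract (−4x³)·D = −12x⁶ − 8x⁵ + 20x⁴ + 12x³. Remainder: 15x⁵ + 13x⁴ − 5x³ − 4x² − 41x − 12.
Step 3: lead(15x⁵ + 13x⁴ − 5x³ − 4x² − 41x − 12) ÷ lead(D) = 15x⁵ ÷ 3x³ = 5x². Subtract (5x²)·D = 15x⁵ + 10x⁴ − 25x³ − 15x². Remainder: 3x⁴ + 20x³ + 11x² − 41x − 12.
Step 4: lead(3x⁴ + 20x³ + 11x² − 41x − 12) ÷ lead(D) = 3x⁴ ÷ 3x³ = x. Subtract (x)·D = 3x⁴ + 2x³ − 5x² − 3x. Remainder: 18x³ + 16x² − 38x − 12.
Step 5: lead(18x³ + 16x² − 38x − 12) ÷ lead(D) = 18x³ ÷ 3x³ = 6. Subtract (6)·D = 18x³ + 12x² − 30x − 18. Remainder: 4x² − 8x + 6.

R = [4, -8, 6], so D(x) is not a factor of P(x). no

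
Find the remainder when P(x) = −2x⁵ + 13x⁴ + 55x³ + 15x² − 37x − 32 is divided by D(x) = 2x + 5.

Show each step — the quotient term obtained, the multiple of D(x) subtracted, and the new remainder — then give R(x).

Step 1: lead(−2x⁵ + 13x⁴ + 55x³ + 15x² − 37x − 32) ÷ lead(D) = −2x⁵ ÷ 2x = −x⁴. Subtract (−x⁴)·D = −2x⁵ − 5x⁴. Remainder: 18x⁴ + 55x³ + 15x² − 37x − 32.
Step 2: lead(18x⁴ + 55x³ + 15x² − 37x − 32) ÷ lead(D) = 18x⁴ ÷ 2x = 9x³. Subtract (9x³)·D = 18x⁴ + 45x³. Remainder: 10x³ + 15x² − 37x − 32.
Step 3: lead(10x³ + 15x² − 37x − 32) ÷ lead(D) = 10x³ ÷ 2x = 5x². Subtract (5x²)·D = 10x³ + 25x². Remainder: −10x² − 37x − 32.
Step 4: lead(−10x² − 37x − 32) ÷ lead(D) = −10x² ÷ 2x = −5x. Subtract (−5x)·D = −10x² − 25x. Remainder: −12x − 32.
Step 5: lead(−12x − 32) ÷ lead(D) = −12x ÷ 2x = −6. Subtract (−6)·D = −12x − 30. Remainder: −2.

R(x) = −2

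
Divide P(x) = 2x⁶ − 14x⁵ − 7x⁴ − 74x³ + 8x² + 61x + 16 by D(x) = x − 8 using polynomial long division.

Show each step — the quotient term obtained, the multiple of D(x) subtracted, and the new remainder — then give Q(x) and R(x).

Step 1: lead(2x⁶ − 14x⁵ − 7x⁴ − 74x³ + 8x² + 61x + 16) ÷ lead(D) = 2x⁶ ÷ x = 2x⁵. Subtract (2x⁵)·D = 2x⁶ − 16x⁵. Remainder: 2x⁵ − 7x⁴ − 74x³ + 8x² + 61x + 16.
Step 2: lead(2x⁵ − 7x⁴ − 74x³ + 8x² + 61x + 16) ÷ lead(D) = 2x⁵ ÷ x = 2x⁴. Subtract (2x⁴)·D = 2x⁵ − 16x⁴. Remainder: 9x⁴ − 74x³ + 8x² + 61x + 16.
Step 3: lead(9x⁴ − 74x³ + 8x² + 61x + 16) ÷ lead(D) = 9x⁴ ÷ x = 9x³. Subtract (9x³)·D = 9x⁴ − 72x³. Remainder: −2x³ + 8x² + 61x + 16.
Step 4: lead(−2x³ + 8x² + 61x + 16) ÷ lead(D) = −2x³ ÷ x = −2x². Subtract (−2x²)·D = −2x³ + 16x². Remainder: −8x² + 61x + 16.
Step 5: lead(−8x² + 61x + 16) ÷ lead(D) = −8x² ÷ x = −8x. Subtract (−8x)·D = −8x² + 64x. Remainder: −3x + 16.
Step 6: lead(−3x + 16) ÷ lead(D) = −3x ÷ x = −3. Subtract (−3)·D = −3x + 24. Remainder: −8.

Q(x) = 2x⁵ + 2x⁴ + 9x³ − 2x² − 8x − 3; R(x) = −8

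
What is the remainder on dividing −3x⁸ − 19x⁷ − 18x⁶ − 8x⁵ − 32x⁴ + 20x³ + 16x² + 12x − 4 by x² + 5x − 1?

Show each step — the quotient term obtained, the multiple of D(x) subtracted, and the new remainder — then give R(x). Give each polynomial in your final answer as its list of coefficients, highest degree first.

R = [-1]

Step 1: lead(−3x⁸ − 19x⁷ − 18x⁶ − 8x⁵ − 32x⁴ + 20x³ + 16x² + 12x − 4) ÷ lead(D) = −3x⁸ ÷ x² = −3x⁶. Subtract (−3x⁶)·D = −3x⁸ − 15x⁷ + 3x⁶. Remainder: −4x⁷ − 21x⁶ − 8x⁵ − 32x⁴ + 20x³ + 16x² + 12x − 4.
Step 2: lead(−4x⁷ − 21x⁶ − 8x⁵ − 32x⁴ + 20x³ + 16x² + 12x − 4) ÷ lead(D) = −4x⁷ ÷ x² = −4x⁵. Subtract (−4x⁵)·D = −4x⁷ − 20x⁶ + 4x⁵. Remainder: −x⁶ − 12x⁵ − 32x⁴ + 20x³ + 16x² + 12x − 4.
Step 3: lead(−x⁶ − 12x⁵ − 32x⁴ + 20x³ + 16x² + 12x − 4) ÷ lead(D) = −x⁶ ÷ x² = −x⁴. Subtract (−x⁴)·D = −x⁶ − 5x⁵ + x⁴. Remainder: −7x⁵ − 33x⁴ + 20x³ + 16x² + 12x − 4.
Step 4: lead(−7x⁵ − 33x⁴ + 20x³ + 16x² + 12x − 4) ÷ lead(D) = −7x⁵ ÷ x² = −7x³. Subtract (−7x³)·D = −7x⁵ − 35x⁴ + 7x³. Remainder: 2x⁴ + 13x³ + 16x² + 12x − 4.
Step 5: lead(2x⁴ + 13x³ + 16x² + 12x − 4) ÷ lead(D) = 2x⁴ ÷ x² = 2x². Subtract (2x²)·D = 2x⁴ + 10x³ − 2x². Remainder: 3x³ + 18x² + 12x − 4.
Step 6: lead(3x³ + 18x² + 12x − 4) ÷ lead(D) = 3x³ ÷ x² = 3x. Subtract (3x)·D = 3x³ + 15x² − 3x. Remainder: 3x² + 15x − 4.
Step 7: lead(3x² + 15x − 4) ÷ lead(D) = 3x² ÷ x² = 3. Subtract (3)·D = 3x² + 15x − 3. Remainder: −1.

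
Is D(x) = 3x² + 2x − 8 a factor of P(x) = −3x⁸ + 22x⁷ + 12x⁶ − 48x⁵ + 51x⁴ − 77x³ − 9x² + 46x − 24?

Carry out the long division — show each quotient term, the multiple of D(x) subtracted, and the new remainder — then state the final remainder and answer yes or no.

Step 1: lead(−3x⁸ + 22x⁷ + 12x⁶ − 48x⁵ + 51x⁴ − 77x³ − 9x² + 46x − 24) ÷ lead(D) = −3x⁸ ÷ 3x² = −x⁶. Subtract (−x⁶)·D = −3x⁸ − 2x⁷ + 8x⁶. Remainder: 24x⁷ + 4x⁶ − 48x⁵ + 51x⁴ − 77x³ − 9x² + 46x − 24.
Step 2: lead(24x⁷ + 4x⁶ − 48x⁵ + 51x⁴ − 77x³ − 9x² + 46x − 24) ÷ lead(D) = 24x⁷ ÷ 3x² = 8x⁵. Subtract (8x⁵)·D = 24x⁷ + 16x⁶ − 64x⁵. Remainder: −12x⁶ + 16x⁵ + 51x⁴ − 77x³ − 9x² + 46x − 24.
Step 3: lead(−12x⁶ + 16x⁵ + 51x⁴ − 77x³ − 9x² + 46x − 24) ÷ lead(D) = −12x⁶ ÷ 3x² = −4x⁴. Subtract (−4x⁴)·D = −12x⁶ − 8x⁵ + 32x⁴. Remainder: 24x⁵ + 19x⁴ − 77x³ − 9x² + 46x − 24.
Step 4: lead(24x⁵ + 19x⁴ − 77x³ − 9x² + 46x − 24) ÷ lead(D) = 24x⁵ ÷ 3x² = 8x³. Subtract (8x³)·D = 24x⁵ + 16x⁴ − 64x³. Remainder: 3x⁴ − 13x³ − 9x² + 46x − 24.
Step 5: lead(3x⁴ − 13x³ − 9x² + 46x − 24) ÷ lead(D) = 3x⁴ ÷ 3x² = x². Subtract (x²)·D = 3x⁴ + 2x³ − 8x². Remainder: −15x³ − x² + 46x − 24.
Step 6: lead(−15x³ − x² + 46x − 24) ÷ lead(D) = −15x³ ÷ 3x² = −5x. Subtract (−5x)·D = −15x³ − 10x² + 40x. Remainder: 9x² + 6x − 24.
Step 7: lead(9x² + 6x − 24) ÷ lead(D) = 9x² ÷ 3x² = 3. Subtract (3)·D = 9x² + 6x − 24. Remainder: 0.

R(x) = 0, so D(x) is a factor of P(x). yes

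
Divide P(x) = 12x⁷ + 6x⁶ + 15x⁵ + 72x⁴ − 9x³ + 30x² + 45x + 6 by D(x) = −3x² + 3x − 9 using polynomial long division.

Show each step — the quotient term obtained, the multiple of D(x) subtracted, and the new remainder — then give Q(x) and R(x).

Q(x) = −4x⁵ − 6x⁴ + x³ − 5x² − 5x; R(x) = 6

Step 1: lead(12x⁷ + 6x⁶ + 15x⁵ + 72x⁴ − 9x³ + 30x² + 45x + 6) ÷ lead(D) = 12x⁷ ÷ −3x² = −4x⁵. Subtract (−4x⁵)·D = 12x⁷ − 12x⁶ + 36x⁵. Remainder: 18x⁶ − 21x⁵ + 72x⁴ − 9x³ + 30x² + 45x + 6.
Step 2: lead(18x⁶ − 21x⁵ + 72x⁴ − 9x³ + 30x² + 45x + 6) ÷ lead(D) = 18x⁶ ÷ −3x² = −6x⁴. Subtract (−6x⁴)·D = 18x⁶ − 18x⁵ + 54x⁴. Remainder: −3x⁵ + 18x⁴ − 9x³ + 30x² + 45x + 6.
Step 3: lead(−3x⁵ + 18x⁴ − 9x³ + 30x² + 45x + 6) ÷ lead(D) = −3x⁵ ÷ −3x² = x³. Subtract (x³)·D = −3x⁵ + 3x⁴ − 9x³. Remainder: 15x⁴ + 30x² + 45x + 6.
Step 4: lead(15x⁴ + 30x² + 45x + 6) ÷ lead(D) = 15x⁴ ÷ −3x² = −5x². Subtract (−5x²)·D = 15x⁴ − 15x³ + 45x². Remainder: 15x³ − 15x² + 45x + 6.
Step 5: lead(15x³ − 15x² + 45x + 6) ÷ lead(D) = 15x³ ÷ −3x² = −5x. Subtract (−5x)·D = 15x³ − 15x² + 45x. Remainder: 6.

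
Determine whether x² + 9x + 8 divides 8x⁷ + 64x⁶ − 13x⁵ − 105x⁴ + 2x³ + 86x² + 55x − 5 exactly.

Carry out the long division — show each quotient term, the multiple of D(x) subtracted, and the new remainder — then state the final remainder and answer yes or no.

Step 1: lead(8x⁷ + 64x⁶ − 13x⁵ − 105x⁴ + 2x³ + 86x² + 55x − 5) ÷ lead(D) = 8x⁷ ÷ x² = 8x⁵. Subtract (8x⁵)·D = 8x⁷ + 72x⁶ + 64x⁵. Remainder: −8x⁶ − 77x⁵ − 105x⁴ + 2x³ + 86x² + 55x − 5.
Step 2: lead(−8x⁶ − 77x⁵ − 105x⁴ + 2x³ + 86x² + 55x − 5) ÷ lead(D) = −8x⁶ ÷ x² = −8x⁴. Subtract (−8x⁴)·D = −8x⁶ − 72x⁵ − 64x⁴. Remainder: −5x⁵ − 41x⁴ + 2x³ + 86x² + 55x − 5.
Step 3: lead(−5x⁵ − 41x⁴ + 2x³ + 86x² + 55x − 5) ÷ lead(D) = −5x⁵ ÷ x² = −5x³. Subtract (−5x³)·D = −5x⁵ − 45x⁴ − 40x³. Remainder: 4x⁴ + 42x³ + 86x² + 55x − 5.
Step 4: lead(4x⁴ + 42x³ + 86x² + 55x − 5) ÷ lead(D) = 4x⁴ ÷ x² = 4x². Subtract (4x²)·D = 4x⁴ + 36x³ + 32x². Remainder: 6x³ + 54x² + 55x − 5.
Step 5: lead(6x³ + 54x² + 55x − 5) ÷ lead(D) = 6x³ ÷ x² = 6x. Subtract (6x)·D = 6x³ + 54x² + 48x. Remainder: 7x − 5.

R(x) = 7x − 5, so D(x) is not a factor of P(x). no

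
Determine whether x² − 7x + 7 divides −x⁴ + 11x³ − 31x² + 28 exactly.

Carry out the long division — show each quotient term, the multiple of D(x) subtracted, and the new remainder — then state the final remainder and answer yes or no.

R(x) = 0, so D(x) is a factor of P(x). yes

Step 1: lead(−x⁴ + 11x³ − 31x² + 28) ÷ lead(D) = −x⁴ ÷ x² = −x². Subtract (−x²)·D = −x⁴ + 7x³ − 7x². Remainder: 4x³ − 24x² + 28.
Step 2: lead(4x³ − 24x² + 28) ÷ lead(D) = 4x³ ÷ x² = 4x. Subtract (4x)·D = 4x³ − 28x² + 28x. Remainder: 4x² − 28x + 28.
Step 3: lead(4x² − 28x + 28) ÷ lead(D) = 4x² ÷ x² = 4. Subtract (4)·D = 4x² − 28x + 28. Remainder: 0.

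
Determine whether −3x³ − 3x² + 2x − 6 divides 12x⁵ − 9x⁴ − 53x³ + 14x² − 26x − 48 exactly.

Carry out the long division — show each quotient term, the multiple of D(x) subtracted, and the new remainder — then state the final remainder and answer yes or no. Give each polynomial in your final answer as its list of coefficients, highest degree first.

R = [0], so D(x) is a factor of P(x). yes

Step 1: lead(12x⁵ − 9x⁴ − 53x³ + 14x² − 26x − 48) ÷ lead(D) = 12x⁵ ÷ −3x³ = −4x². Subtract (−4x²)·D = 12x⁵ + 12x⁴ − 8x³ + 24x². Remainder: −21x⁴ − 45x³ − 10x² − 26x − 48.
Step 2: lead(−21x⁴ − 45x³ − 10x² − 26x − 48) ÷ lead(D) = −21x⁴ ÷ −3x³ = 7x. Subtract (7x)·D = −21x⁴ − 21x³ + 14x² − 42x. Remainder: −24x³ − 24x² + 16x − 48.
Step 3: lead(−24x³ − 24x² + 16x − 48) ÷ lead(D) = −24x³ ÷ −3x³ = 8. Subtract (8)·D = −24x³ − 24x² + 16x − 48. Remainder: 0.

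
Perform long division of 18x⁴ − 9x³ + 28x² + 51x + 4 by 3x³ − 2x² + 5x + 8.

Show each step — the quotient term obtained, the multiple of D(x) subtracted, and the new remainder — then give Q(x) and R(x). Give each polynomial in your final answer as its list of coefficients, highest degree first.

Step 1: lead(18x⁴ − 9x³ + 28x² + 51x + 4) ÷ lead(D) = 18x⁴ ÷ 3x³ = 6x. Subtract (6x)·D = 18x⁴ − 12x³ + 30x² + 48x. Remainder: 3x³ − 2x² + 3x + 4.
Step 2: lead(3x³ − 2x² + 3x + 4) ÷ lead(D) = 3x³ ÷ 3x³ = 1. Subtract (1)·D = 3x³ − 2x² + 5x + 8. Remainder: −2x − 4.

Q = [6, 1]; R = [-2, -4]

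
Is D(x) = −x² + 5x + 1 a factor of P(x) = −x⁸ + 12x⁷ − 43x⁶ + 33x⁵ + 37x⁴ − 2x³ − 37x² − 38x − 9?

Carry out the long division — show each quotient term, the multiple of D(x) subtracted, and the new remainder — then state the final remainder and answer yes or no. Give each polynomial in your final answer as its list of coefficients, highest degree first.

R = [-3], so D(x) is not a factor of P(x). no

Step 1: lead(−x⁸ + 12x⁷ − 43x⁶ + 33x⁵ + 37x⁴ − 2x³ − 37x² − 38x − 9) ÷ lead(D) = −x⁸ ÷ −x² = x⁶. Subtract (x⁶)·D = −x⁸ + 5x⁷ + x⁶. Remainder: 7x⁷ − 44x⁶ + 33x⁵ + 37x⁴ − 2x³ − 37x² − 38x − 9.
Step 2: lead(7x⁷ − 44x⁶ + 33x⁵ + 37x⁴ − 2x³ − 37x² − 38x − 9) ÷ lead(D) = 7x⁷ ÷ −x² = −7x⁵. Subtract (−7x⁵)·D = 7x⁷ − 35x⁶ − 7x⁵. Remainder: −9x⁶ + 40x⁵ + 37x⁴ − 2x³ − 37x² − 38x − 9.
Step 3: lead(−9x⁶ + 40x⁵ + 37x⁴ − 2x³ − 37x² − 38x − 9) ÷ lead(D) = −9x⁶ ÷ −x² = 9x⁴. Subtract (9x⁴)·D = −9x⁶ + 45x⁵ + 9x⁴. Remainder: −5x⁵ + 28x⁴ − 2x³ − 37x² − 38x − 9.
Step 4: lead(−5x⁵ + 28x⁴ − 2x³ − 37x² − 38x − 9) ÷ lead(D) = −5x⁵ ÷ −x² = 5x³. Subtract (5x³)·D = −5x⁵ + 25x⁴ + 5x³. Remainder: 3x⁴ − 7x³ − 37x² − 38x − 9.
Step 5: lead(3x⁴ − 7x³ − 37x² − 38x − 9) ÷ lead(D) = 3x⁴ ÷ −x² = −3x². Subtract (−3x²)·D = 3x⁴ − 15x³ − 3x². Remainder: 8x³ − 34x² − 38x − 9.
Step 6: lead(8x³ − 34x² − 38x − 9) ÷ lead(D) = 8x³ ÷ −x² = −8x. Subtract (−8x)·D = 8x³ − 40x² − 8x. Remainder: 6x² − 30x − 9.
Step 7: lead(6x² − 30x − 9) ÷ lead(D) = 6x² ÷ −x² = −6. Subtract (−6)·D = 6x² − 30x − 6. Remainder: −3.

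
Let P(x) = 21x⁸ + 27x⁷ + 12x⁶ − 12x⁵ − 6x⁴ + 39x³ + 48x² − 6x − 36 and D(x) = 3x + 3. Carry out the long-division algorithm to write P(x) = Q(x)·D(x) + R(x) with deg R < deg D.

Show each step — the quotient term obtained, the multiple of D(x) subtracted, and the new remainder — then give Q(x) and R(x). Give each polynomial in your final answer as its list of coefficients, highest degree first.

Step 1: lead(21x⁸ + 27x⁷ + 12x⁶ − 12x⁵ − 6x⁴ + 39x³ + 48x² − 6x − 36) ÷ lead(D) = 21x⁸ ÷ 3x = 7x⁷. Subtract (7x⁷)·D = 21x⁸ + 21x⁷. Remainder: 6x⁷ + 12x⁶ − 12x⁵ − 6x⁴ + 39x³ + 48x² − 6x − 36.
Step 2: lead(6x⁷ + 12x⁶ − 12x⁵ − 6x⁴ + 39x³ + 48x² − 6x − 36) ÷ lead(D) = 6x⁷ ÷ 3x = 2x⁶. Subtract (2x⁶)·D = 6x⁷ + 6x⁶. Remainder: 6x⁶ − 12x⁵ − 6x⁴ + 39x³ + 48x² − 6x − 36.
Step 3: lead(6x⁶ − 12x⁵ − 6x⁴ + 39x³ + 48x² − 6x − 36) ÷ lead(D) = 6x⁶ ÷ 3x = 2x⁵. Subtract (2x⁵)·D = 6x⁶ + 6x⁵. Remainder: −18x⁵ − 6x⁴ + 39x³ + 48x² − 6x − 36.
Step 4: lead(−18x⁵ − 6x⁴ + 39x³ + 48x² − 6x − 36) ÷ lead(D) = −18x⁵ ÷ 3x = −6x⁴. Subtract (−6x⁴)·D = −18x⁵ − 18x⁴. Remainder: 12x⁴ + 39x³ + 48x² − 6x − 36.
Step 5: lead(12x⁴ + 39x³ + 48x² − 6x − 36) ÷ lead(D) = 12x⁴ ÷ 3x = 4x³. Subtract (4x³)·D = 12x⁴ + 12x³. Remainder: 27x³ + 48x² − 6x − 36.
Step 6: lead(27x³ + 48x² − 6x − 36) ÷ lead(D) = 27x³ ÷ 3x = 9x². Subtract (9x²)·D = 27x³ + 27x². Remainder: 21x² − 6x − 36.
Step 7: lead(21x² − 6x − 36) ÷ lead(D) = 21x² ÷ 3x = 7x. Subtract (7x)·D = 21x² + 21x. Remainder: −27x − 36.
Step 8: lead(−27x − 36) ÷ lead(D) = −27x ÷ 3x = −9. Subtract (−9)·D = −27x − 27. Remainder: −9.

Q = [7, 2, 2, -6, 4, 9, 7, -9]; R = [-9]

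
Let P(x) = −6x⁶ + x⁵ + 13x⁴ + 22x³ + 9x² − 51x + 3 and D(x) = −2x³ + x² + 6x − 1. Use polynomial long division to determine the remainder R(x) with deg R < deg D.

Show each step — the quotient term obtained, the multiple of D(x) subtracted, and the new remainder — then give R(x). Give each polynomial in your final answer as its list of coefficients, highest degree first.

Step 1: lead(−6x⁶ + x⁵ + 13x⁴ + 22x³ + 9x² − 51x + 3) ÷ lead(D) = −6x⁶ ÷ −2x³ = 3x³. Subtract (3x³)·D = −6x⁶ + 3x⁵ + 18x⁴ − 3x³. Remainder: −2x⁵ − 5x⁴ + 25x³ + 9x² − 51x + 3.
Step 2: lead(−2x⁵ − 5x⁴ + 25x³ + 9x² − 51x + 3) ÷ lead(D) = −2x⁵ ÷ −2x³ = x². Subtract (x²)·D = −2x⁵ + x⁴ + 6x³ − x². Remainder: −6x⁴ + 19x³ + 10x² − 51x + 3.
Step 3: lead(−6x⁴ + 19x³ + 10x² − 51x + 3) ÷ lead(D) = −6x⁴ ÷ −2x³ = 3x. Subtract (3x)·D = −6x⁴ + 3x³ + 18x² − 3x. Remainder: 16x³ − 8x² − 48x + 3.
Step 4: lead(16x³ − 8x² − 48x + 3) ÷ lead(D) = 16x³ ÷ −2x³ = −8. Subtract (−8)·D = 16x³ − 8x² − 48x + 8. Remainder: −5.

R = [-5]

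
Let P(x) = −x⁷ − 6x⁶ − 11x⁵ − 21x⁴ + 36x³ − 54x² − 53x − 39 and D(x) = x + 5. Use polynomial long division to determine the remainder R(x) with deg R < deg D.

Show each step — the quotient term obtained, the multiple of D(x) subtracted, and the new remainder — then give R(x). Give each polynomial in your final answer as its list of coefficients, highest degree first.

R = [1]

Step 1: lead(−x⁷ − 6x⁶ − 11x⁵ − 21x⁴ + 36x³ − 54x² − 53x − 39) ÷ lead(D) = −x⁷ ÷ x = −x⁶. Subtract (−x⁶)·D = −x⁷ − 5x⁶. Remainder: −x⁶ − 11x⁵ − 21x⁴ + 36x³ − 54x² − 53x − 39.
Step 2: lead(−x⁶ − 11x⁵ − 21x⁴ + 36x³ − 54x² − 53x − 39) ÷ lead(D) = −x⁶ ÷ x = −x⁵. Subtract (−x⁵)·D = −x⁶ − 5x⁵. Remainder: −6x⁵ − 21x⁴ + 36x³ − 54x² − 53x − 39.
Step 3: lead(−6x⁵ − 21x⁴ + 36x³ − 54x² − 53x − 39) ÷ lead(D) = −6x⁵ ÷ x = −6x⁴. Subtract (−6x⁴)·D = −6x⁵ − 30x⁴. Remainder: 9x⁴ + 36x³ − 54x² − 53x − 39.
Step 4: lead(9x⁴ + 36x³ − 54x² − 53x − 39) ÷ lead(D) = 9x⁴ ÷ x = 9x³. Subtract (9x³)·D = 9x⁴ + 45x³. Remainder: −9x³ − 54x² − 53x − 39.
Step 5: lead(−9x³ − 54x² − 53x − 39) ÷ lead(D) = −9x³ ÷ x = −9x². Subtract (−9x²)·D = −9x³ − 45x². Remainder: −9x² − 53x − 39.
Step 6: lead(−9x² − 53x − 39) ÷ lead(D) = −9x² ÷ x = −9x. Subtract (−9x)·D = −9x² − 45x. Remainder: −8x − 39.
Step 7: lead(−8x − 39) ÷ lead(D) = −8x ÷ x = −8. Subtract (−8)·D = −8x − 40. Remainder: 1.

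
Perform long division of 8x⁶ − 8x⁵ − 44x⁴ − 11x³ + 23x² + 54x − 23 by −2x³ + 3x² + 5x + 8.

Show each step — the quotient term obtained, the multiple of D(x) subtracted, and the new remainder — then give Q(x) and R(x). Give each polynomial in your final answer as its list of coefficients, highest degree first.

Step 1: lead(8x⁶ − 8x⁵ − 44x⁴ − 11x³ + 23x² + 54x − 23) ÷ lead(D) = 8x⁶ ÷ −2x³ = −4x³. Subtract (−4x³)·D = 8x⁶ − 12x⁵ − 20x⁴ − 32x³. Remainder: 4x⁵ − 24x⁴ + 21x³ + 23x² + 54x − 23.
Step 2: lead(4x⁵ − 24x⁴ + 21x³ + 23x² + 54x − 23) ÷ lead(D) = 4x⁵ ÷ −2x³ = −2x². Subtract (−2x²)·D = 4x⁵ − 6x⁴ − 10x³ − 16x². Remainder: −18x⁴ + 31x³ + 39x² + 54x − 23.
Step 3: lead(−18x⁴ + 31x³ + 39x² + 54x − 23) ÷ lead(D) = −18x⁴ ÷ −2x³ = 9x. Subtract (9x)·D = −18x⁴ + 27x³ + 45x² + 72x. Remainder: 4x³ − 6x² − 18x − 23.
Step 4: lead(4x³ − 6x² − 18x − 23) ÷ lead(D) = 4x³ ÷ −2x³ = −2. Subtract (−2)·D = 4x³ − 6x² − 10x − 16. Remainder: −8x − 7.

Q = [-4, -2, 9, -2]; R = [-8, -7]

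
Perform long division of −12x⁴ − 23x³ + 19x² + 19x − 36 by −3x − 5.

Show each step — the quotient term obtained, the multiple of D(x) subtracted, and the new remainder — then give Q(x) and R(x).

Step 1: lead(−12x⁴ − 23x³ + 19x² + 19x − 36) ÷ lead(D) = −12x⁴ ÷ −3x = 4x³. Subtract (4x³)·D = −12x⁴ − 20x³. Remainder: −3x³ + 19x² + 19x − 36.
Step 2: lead(−3x³ + 19x² + 19x − 36) ÷ lead(D) = −3x³ ÷ −3x = x². Subtract (x²)·D = −3x³ − 5x². Remainder: 24x² + 19x − 36.
Step 3: lead(24x² + 19x − 36) ÷ lead(D) = 24x² ÷ −3x = −8x. Subtract (−8x)·D = 24x² + 40x. Remainder: −21x − 36.
Step 4: lead(−21x − 36) ÷ lead(D) = −21x ÷ −3x = 7. Subtract (7)·D = −21x − 35. Remainder: −1.

Q(x) = 4x³ + x² − 8x + 7; R(x) = −1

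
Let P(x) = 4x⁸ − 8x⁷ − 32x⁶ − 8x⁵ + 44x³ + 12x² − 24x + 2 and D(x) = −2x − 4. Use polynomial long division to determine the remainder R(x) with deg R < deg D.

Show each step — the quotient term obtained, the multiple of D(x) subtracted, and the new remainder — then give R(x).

Step 1: lead(4x⁸ − 8x⁷ − 32x⁶ − 8x⁵ + 44x³ + 12x² − 24x + 2) ÷ lead(D) = 4x⁸ ÷ −2x = −2x⁷. Subtract (−2x⁷)·D = 4x⁸ + 8x⁷. Remainder: −16x⁷ − 32x⁶ − 8x⁵ + 44x³ + 12x² − 24x + 2.
Step 2: lead(−16x⁷ − 32x⁶ − 8x⁵ + 44x³ + 12x² − 24x + 2) ÷ lead(D) = −16x⁷ ÷ −2x = 8x⁶. Subtract (8x⁶)·D = −16x⁷ − 32x⁶. Remainder: −8x⁵ + 44x³ + 12x² − 24x + 2.
Step 3: lead(−8x⁵ + 44x³ + 12x² − 24x + 2) ÷ lead(D) = −8x⁵ ÷ −2x = 4x⁴. Subtract (4x⁴)·D = −8x⁵ − 16x⁴. Remainder: 16x⁴ + 44x³ + 12x² − 24x + 2.
Step 4: lead(16x⁴ + 44x³ + 12x² − 24x + 2) ÷ lead(D) = 16x⁴ ÷ −2x = −8x³. Subtract (−8x³)·D = 16x⁴ + 32x³. Remainder: 12x³ + 12x² − 24x + 2.
Step 5: lead(12x³ + 12x² − 24x + 2) ÷ lead(D) = 12x³ ÷ −2x = −6x². Subtract (−6x²)·D = 12x³ + 24x². Remainder: −12x² − 24x + 2.
Step 6: lead(−12x² − 24x + 2) ÷ lead(D) = −12x² ÷ −2x = 6x. Subtract (6x)·D = −12x² − 24x. Remainder: 2.

R(x) = 2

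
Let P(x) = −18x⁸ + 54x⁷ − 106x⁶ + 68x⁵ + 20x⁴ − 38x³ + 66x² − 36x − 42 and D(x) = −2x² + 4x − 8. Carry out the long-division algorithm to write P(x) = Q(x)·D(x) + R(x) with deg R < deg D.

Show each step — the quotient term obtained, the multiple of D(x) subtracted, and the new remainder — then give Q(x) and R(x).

Step 1: lead(−18x⁸ + 54x⁷ − 106x⁶ + 68x⁵ + 20x⁴ − 38x³ + 66x² − 36x − 42) ÷ lead(D) = −18x⁸ ÷ −2x² = 9x⁶. Subtract (9x⁶)·D = −18x⁸ + 36x⁷ − 72x⁶. Remainder: 18x⁷ − 34x⁶ + 68x⁵ + 20x⁴ − 38x³ + 66x² − 36x − 42.
Step 2: lead(18x⁷ − 34x⁶ + 68x⁵ + 20x⁴ − 38x³ + 66x² − 36x − 42) ÷ lead(D) = 18x⁷ ÷ −2x² = −9x⁵. Subtract (−9x⁵)·D = 18x⁷ − 36x⁶ + 72x⁵. Remainder: 2x⁶ − 4x⁵ + 20x⁴ − 38x³ + 66x² − 36x − 42.
Step 3: lead(2x⁶ − 4x⁵ + 20x⁴ − 38x³ + 66x² − 36x − 42) ÷ lead(D) = 2x⁶ ÷ −2x² = −x⁴. Subtract (−x⁴)·D = 2x⁶ − 4x⁵ + 8x⁴. Remainder: 12x⁴ − 38x³ + 66x² − 36x − 42.
Step 4: lead(12x⁴ − 38x³ + 66x² − 36x − 42) ÷ lead(D) = 12x⁴ ÷ −2x² = −6x². Subtract (−6x²)·D = 12x⁴ − 24x³ + 48x². Remainder: −14x³ + 18x² − 36x − 42.
Step 5: lead(−14x³ + 18x² − 36x − 42) ÷ lead(D) = −14x³ ÷ −2x² = 7x. Subtract (7x)·D = −14x³ + 28x² − 56x. Remainder: −10x² + 20x − 42.
Step 6: lead(−10x² + 20x − 42) ÷ lead(D) = −10x² ÷ −2x² = 5. Subtract (5)·D = −10x² + 20x − 40. Remainder: −2.

Q(x) = 9x⁶ − 9x⁵ − x⁴ − 6x² + 7x + 5; R(x) = −2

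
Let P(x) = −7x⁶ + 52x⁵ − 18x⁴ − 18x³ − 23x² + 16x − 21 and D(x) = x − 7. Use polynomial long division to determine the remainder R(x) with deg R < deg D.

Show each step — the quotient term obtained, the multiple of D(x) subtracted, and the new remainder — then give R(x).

R(x) = −7

Step 1: lead(−7x⁶ + 52x⁵ − 18x⁴ − 18x³ − 23x² + 16x − 21) ÷ lead(D) = −7x⁶ ÷ x = −7x⁵. Subtract (−7x⁵)·D = −7x⁶ + 49x⁵. Remainder: 3x⁵ − 18x⁴ − 18x³ − 23x² + 16x − 21.
Step 2: lead(3x⁵ − 18x⁴ − 18x³ − 23x² + 16x − 21) ÷ lead(D) = 3x⁵ ÷ x = 3x⁴. Subtract (3x⁴)·D = 3x⁵ − 21x⁴. Remainder: 3x⁴ − 18x³ − 23x² + 16x − 21.
Step 3: lead(3x⁴ − 18x³ − 23x² + 16x − 21) ÷ lead(D) = 3x⁴ ÷ x = 3x³. Subtract (3x³)·D = 3x⁴ − 21x³. Remainder: 3x³ − 23x² + 16x − 21.
Step 4: lead(3x³ − 23x² + 16x − 21) ÷ lead(D) = 3x³ ÷ x = 3x². Subtract (3x²)·D = 3x³ − 21x². Remainder: −2x² + 16x − 21.
Step 5: lead(−2x² + 16x − 21) ÷ lead(D) = −2x² ÷ x = −2x. Subtract (−2x)·D = −2x² + 14x. Remainder: 2x − 21.
Step 6: lead(2x − 21) ÷ lead(D) = 2x ÷ x = 2. Subtract (2)·D = 2x − 14. Remainder: −7.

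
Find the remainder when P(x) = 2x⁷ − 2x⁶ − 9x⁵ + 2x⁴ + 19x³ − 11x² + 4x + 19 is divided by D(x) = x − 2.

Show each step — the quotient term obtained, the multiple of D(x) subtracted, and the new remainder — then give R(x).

Step 1: lead(2x⁷ − 2x⁶ − 9x⁵ + 2x⁴ + 19x³ − 11x² + 4x + 19) ÷ lead(D) = 2x⁷ ÷ x = 2x⁶. Subtract (2x⁶)·D = 2x⁷ − 4x⁶. Remainder: 2x⁶ − 9x⁵ + 2x⁴ + 19x³ − 11x² + 4x + 19.
Step 2: lead(2x⁶ − 9x⁵ + 2x⁴ + 19x³ − 11x² + 4x + 19) ÷ lead(D) = 2x⁶ ÷ x = 2x⁵. Subtract (2x⁵)·D = 2x⁶ − 4x⁵. Remainder: −5x⁵ + 2x⁴ + 19x³ − 11x² + 4x + 19.
Step 3: lead(−5x⁵ + 2x⁴ + 19x³ − 11x² + 4x + 19) ÷ lead(D) = −5x⁵ ÷ x = −5x⁴. Subtract (−5x⁴)·D = −5x⁵ + 10x⁴. Remainder: −8x⁴ + 19x³ − 11x² + 4x + 19.
Step 4: lead(−8x⁴ + 19x³ − 11x² + 4x + 19) ÷ lead(D) = −8x⁴ ÷ x = −8x³. Subtract (−8x³)·D = −8x⁴ + 16x³. Remainder: 3x³ − 11x² + 4x + 19.
Step 5: lead(3x³ − 11x² + 4x + 19) ÷ lead(D) = 3x³ ÷ x = 3x². Subtract (3x²)·D = 3x³ − 6x². Remainder: −5x² + 4x + 19.
Step 6: lead(−5x² + 4x + 19) ÷ lead(D) = −5x² ÷ x = −5x. Subtract (−5x)·D = −5x² + 10x. Remainder: −6x + 19.
Step 7: lead(−6x + 19) ÷ lead(D) = −6x ÷ x = −6. Subtract (−6)·D = −6x + 12. Remainder: 7.

R(x) = 7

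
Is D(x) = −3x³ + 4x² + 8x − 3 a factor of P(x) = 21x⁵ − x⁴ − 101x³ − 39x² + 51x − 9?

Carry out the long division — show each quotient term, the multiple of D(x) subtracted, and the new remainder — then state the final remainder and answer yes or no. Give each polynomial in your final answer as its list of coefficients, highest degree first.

R = [0], so D(x) is a factor of P(x). yes

Step 1: lead(21x⁵ − x⁴ − 101x³ − 39x² + 51x − 9) ÷ lead(D) = 21x⁵ ÷ −3x³ = −7x². Subtract (−7x²)·D = 21x⁵ − 28x⁴ − 56x³ + 21x². Remainder: 27x⁴ − 45x³ − 60x² + 51x − 9.
Step 2: lead(27x⁴ − 45x³ − 60x² + 51x − 9) ÷ lead(D) = 27x⁴ ÷ −3x³ = −9x. Subtract (−9x)·D = 27x⁴ − 36x³ − 72x² + 27x. Remainder: −9x³ + 12x² + 24x − 9.
Step 3: lead(−9x³ + 12x² + 24x − 9) ÷ lead(D) = −9x³ ÷ −3x³ = 3. Subtract (3)·D = −9x³ + 12x² + 24x − 9. Remainder: 0.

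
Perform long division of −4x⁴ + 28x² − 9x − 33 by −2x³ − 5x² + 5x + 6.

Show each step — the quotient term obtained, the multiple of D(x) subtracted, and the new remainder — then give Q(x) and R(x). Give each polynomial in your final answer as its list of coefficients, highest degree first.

Q = [2, -5]; R = [-7, 4, -3]

Step 1: lead(−4x⁴ + 28x² − 9x − 33) ÷ lead(D) = −4x⁴ ÷ −2x³ = 2x. Subtract (2x)·D = −4x⁴ − 10x³ + 10x² + 12x. Remainder: 10x³ + 18x² − 21x − 33.
Step 2: lead(10x³ + 18x² − 21x − 33) ÷ lead(D) = 10x³ ÷ −2x³ = −5. Subtract (−5)·D = 10x³ + 25x² − 25x − 30. Remainder: −7x² + 4x − 3.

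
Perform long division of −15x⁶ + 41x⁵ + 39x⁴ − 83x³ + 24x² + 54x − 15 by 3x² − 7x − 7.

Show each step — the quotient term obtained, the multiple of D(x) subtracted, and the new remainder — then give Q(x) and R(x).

Q(x) = −5x⁴ + 2x³ + 6x² − 9x + 1; R(x) = −2x − 8

Step 1: lead(−15x⁶ + 41x⁵ + 39x⁴ − 83x³ + 24x² + 54x − 15) ÷ lead(D) = −15x⁶ ÷ 3x² = −5x⁴. Subtract (−5x⁴)·D = −15x⁶ + 35x⁵ + 35x⁴. Remainder: 6x⁵ + 4x⁴ − 83x³ + 24x² + 54x − 15.
Step 2: lead(6x⁵ + 4x⁴ − 83x³ + 24x² + 54x − 15) ÷ lead(D) = 6x⁵ ÷ 3x² = 2x³. Subtract (2x³)·D = 6x⁵ − 14x⁴ − 14x³. Remainder: 18x⁴ − 69x³ + 24x² + 54x − 15.
Step 3: lead(18x⁴ − 69x³ + 24x² + 54x − 15) ÷ lead(D) = 18x⁴ ÷ 3x² = 6x². Subtract (6x²)·D = 18x⁴ − 42x³ − 42x². Remainder: −27x³ + 66x² + 54x − 15.
Step 4: lead(−27x³ + 66x² + 54x − 15) ÷ lead(D) = −27x³ ÷ 3x² = −9x. Subtract (−9x)·D = −27x³ + 63x² + 63x. Remainder: 3x² − 9x − 15.
Step 5: lead(3x² − 9x − 15) ÷ lead(D) = 3x² ÷ 3x² = 1. Subtract (1)·D = 3x² − 7x − 7. Remainder: −2x − 8.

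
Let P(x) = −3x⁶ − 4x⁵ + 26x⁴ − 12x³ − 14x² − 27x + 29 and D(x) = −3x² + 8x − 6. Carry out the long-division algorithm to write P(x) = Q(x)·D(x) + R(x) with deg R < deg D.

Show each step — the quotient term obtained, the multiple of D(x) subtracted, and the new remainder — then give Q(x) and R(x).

Step 1: lead(−3x⁶ − 4x⁵ + 26x⁴ − 12x³ − 14x² − 27x + 29) ÷ lead(D) = −3x⁶ ÷ −3x² = x⁴. Subtract (x⁴)·D = −3x⁶ + 8x⁵ − 6x⁴. Remainder: −12x⁵ + 32x⁴ − 12x³ − 14x² − 27x + 29.
Step 2: lead(−12x⁵ + 32x⁴ − 12x³ − 14x² − 27x + 29) ÷ lead(D) = −12x⁵ ÷ −3x² = 4x³. Subtract (4x³)·D = −12x⁵ + 32x⁴ − 24x³. Remainder: 12x³ − 14x² − 27x + 29.
Step 3: lead(12x³ − 14x² − 27x + 29) ÷ lead(D) = 12x³ ÷ −3x² = −4x. Subtract (−4x)·D = 12x³ − 32x² + 24x. Remainder: 18x² − 51x + 29.
Step 4: lead(18x² − 51x + 29) ÷ lead(D) = 18x² ÷ −3x² = −6. Subtract (−6)·D = 18x² − 48x + 36. Remainder: −3x − 7.

Q(x) = x⁴ + 4x³ − 4x − 6; R(x) = −3x − 7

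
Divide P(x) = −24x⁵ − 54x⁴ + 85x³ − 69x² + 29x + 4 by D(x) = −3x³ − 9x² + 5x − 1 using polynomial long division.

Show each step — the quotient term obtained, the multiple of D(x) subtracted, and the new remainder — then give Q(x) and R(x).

Q(x) = 8x² − 6x + 3; R(x) = −4x² + 8x + 7

Step 1: lead(−24x⁵ − 54x⁴ + 85x³ − 69x² + 29x + 4) ÷ lead(D) = −24x⁵ ÷ −3x³ = 8x². Subtract (8x²)·D = −24x⁵ − 72x⁴ + 40x³ − 8x². Remainder: 18x⁴ + 45x³ − 61x² + 29x + 4.
Step 2: lead(18x⁴ + 45x³ − 61x² + 29x + 4) ÷ lead(D) = 18x⁴ ÷ −3x³ = −6x. Subtract (−6x)·D = 18x⁴ + 54x³ − 30x² + 6x. Remainder: −9x³ − 31x² + 23x + 4.
Step 3: lead(−9x³ − 31x² + 23x + 4) ÷ lead(D) = −9x³ ÷ −3x³ = 3. Subtract (3)·D = −9x³ − 27x² + 15x − 3. Remainder: −4x² + 8x + 7.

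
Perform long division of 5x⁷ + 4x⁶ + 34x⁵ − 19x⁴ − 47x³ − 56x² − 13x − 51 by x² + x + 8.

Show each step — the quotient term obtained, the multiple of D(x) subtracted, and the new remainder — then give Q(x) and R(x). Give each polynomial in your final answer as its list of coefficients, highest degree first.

Step 1: lead(5x⁷ + 4x⁶ + 34x⁵ − 19x⁴ − 47x³ − 56x² − 13x − 51) ÷ lead(D) = 5x⁷ ÷ x² = 5x⁵. Subtract (5x⁵)·D = 5x⁷ + 5x⁶ + 40x⁵. Remainder: −x⁶ − 6x⁵ − 19x⁴ − 47x³ − 56x² − 13x − 51.
Step 2: lead(−x⁶ − 6x⁵ − 19x⁴ − 47x³ − 56x² − 13x − 51) ÷ lead(D) = −x⁶ ÷ x² = −x⁴. Subtract (−x⁴)·D = −x⁶ − x⁵ − 8x⁴. Remainder: −5x⁵ − 11x⁴ − 47x³ − 56x² − 13x − 51.
Step 3: lead(−5x⁵ − 11x⁴ − 47x³ − 56x² − 13x − 51) ÷ lead(D) = −5x⁵ ÷ x² = −5x³. Subtract (−5x³)·D = −5x⁵ − 5x⁴ − 40x³. Remainder: −6x⁴ − 7x³ − 56x² − 13x − 51.
Step 4: lead(−6x⁴ − 7x³ − 56x² − 13x − 51) ÷ lead(D) = −6x⁴ ÷ x² = −6x². Subtract (−6x²)·D = −6x⁴ − 6x³ − 48x². Remainder: −x³ − 8x² − 13x − 51.
Step 5: lead(−x³ − 8x² − 13x − 51) ÷ lead(D) = −x³ ÷ x² = −x. Subtract (−x)·D = −x³ − x² − 8x. Remainder: −7x² − 5x − 51.
Step 6: lead(−7x² − 5x − 51) ÷ lead(D) = −7x² ÷ x² = −7. Subtract (−7)·D = −7x² − 7x − 56. Remainder: 2x + 5.

Q = [5, -1, -5, -6, -1, -7]; R = [2, 5]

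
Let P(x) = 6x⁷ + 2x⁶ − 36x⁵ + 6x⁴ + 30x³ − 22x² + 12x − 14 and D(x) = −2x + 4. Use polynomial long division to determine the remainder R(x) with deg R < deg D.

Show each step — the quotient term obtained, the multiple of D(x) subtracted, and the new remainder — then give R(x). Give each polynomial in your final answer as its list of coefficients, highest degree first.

Step 1: lead(6x⁷ + 2x⁶ − 36x⁵ + 6x⁴ + 30x³ − 22x² + 12x − 14) ÷ lead(D) = 6x⁷ ÷ −2x = −3x⁶. Subtract (−3x⁶)·D = 6x⁷ − 12x⁶. Remainder: 14x⁶ − 36x⁵ + 6x⁴ + 30x³ − 22x² + 12x − 14.
Step 2: lead(14x⁶ − 36x⁵ + 6x⁴ + 30x³ − 22x² + 12x − 14) ÷ lead(D) = 14x⁶ ÷ −2x = −7x⁵. Subtract (−7x⁵)·D = 14x⁶ − 28x⁵. Remainder: −8x⁵ + 6x⁴ + 30x³ − 22x² + 12x − 14.
Step 3: lead(−8x⁵ + 6x⁴ + 30x³ − 22x² + 12x − 14) ÷ lead(D) = −8x⁵ ÷ −2x = 4x⁴. Subtract (4x⁴)·D = −8x⁵ + 16x⁴. Remainder: −10x⁴ + 30x³ − 22x² + 12x − 14.
Step 4: lead(−10x⁴ + 30x³ − 22x² + 12x − 14) ÷ lead(D) = −10x⁴ ÷ −2x = 5x³. Subtract (5x³)·D = −10x⁴ + 20x³. Remainder: 10x³ − 22x² + 12x − 14.
Step 5: lead(10x³ − 22x² + 12x − 14) ÷ lead(D) = 10x³ ÷ −2x = −5x². Subtract (−5x²)·D = 10x³ − 20x². Remainder: −2x² + 12x − 14.
Step 6: lead(−2x² + 12x − 14) ÷ lead(D) = −2x² ÷ −2x = x. Subtract (x)·D = −2x² + 4x. Remainder: 8x − 14.
Step 7: lead(8x − 14) ÷ lead(D) = 8x ÷ −2x = −4. Subtract (−4)·D = 8x − 16. Remainder: 2.

R = [2]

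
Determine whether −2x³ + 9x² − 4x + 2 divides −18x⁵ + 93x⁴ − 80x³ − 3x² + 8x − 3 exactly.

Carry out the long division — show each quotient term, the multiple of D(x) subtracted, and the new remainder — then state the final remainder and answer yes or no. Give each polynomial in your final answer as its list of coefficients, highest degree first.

R = [7], so D(x) is not a factor of P(x). no

Step 1: lead(−18x⁵ + 93x⁴ − 80x³ − 3x² + 8x − 3) ÷ lead(D) = −18x⁵ ÷ −2x³ = 9x². Subtract (9x²)·D = −18x⁵ + 81x⁴ − 36x³ + 18x². Remainder: 12x⁴ − 44x³ − 21x² + 8x − 3.
Step 2: lead(12x⁴ − 44x³ − 21x² + 8x − 3) ÷ lead(D) = 12x⁴ ÷ −2x³ = −6x. Subtract (−6x)·D = 12x⁴ − 54x³ + 24x² − 12x. Remainder: 10x³ − 45x² + 20x − 3.
Step 3: lead(10x³ − 45x² + 20x − 3) ÷ lead(D) = 10x³ ÷ −2x³ = −5. Subtract (−5)·D = 10x³ − 45x² + 20x − 10. Remainder: 7.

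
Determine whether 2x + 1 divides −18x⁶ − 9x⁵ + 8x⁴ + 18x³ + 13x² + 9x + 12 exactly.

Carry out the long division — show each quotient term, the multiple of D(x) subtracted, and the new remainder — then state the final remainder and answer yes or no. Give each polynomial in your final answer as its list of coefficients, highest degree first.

R = [9], so D(x) is not a factor of P(x). no

Step 1: lead(−18x⁶ − 9x⁵ + 8x⁴ + 18x³ + 13x² + 9x + 12) ÷ lead(D) = −18x⁶ ÷ 2x = −9x⁵. Subtract (−9x⁵)·D = −18x⁶ − 9x⁵. Remainder: 8x⁴ + 18x³ + 13x² + 9x + 12.
Step 2: lead(8x⁴ + 18x³ + 13x² + 9x + 12) ÷ lead(D) = 8x⁴ ÷ 2x = 4x³. Subtract (4x³)·D = 8x⁴ + 4x³. Remainder: 14x³ + 13x² + 9x + 12.
Step 3: lead(14x³ + 13x² + 9x + 12) ÷ lead(D) = 14x³ ÷ 2x = 7x². Subtract (7x²)·D = 14x³ + 7x². Remainder: 6x² + 9x + 12.
Step 4: lead(6x² + 9x + 12) ÷ lead(D) = 6x² ÷ 2x = 3x. Subtract (3x)·D = 6x² + 3x. Remainder: 6x + 12.
Step 5: lead(6x + 12) ÷ lead(D) = 6x ÷ 2x = 3. Subtract (3)·D = 6x + 3. Remainder: 9.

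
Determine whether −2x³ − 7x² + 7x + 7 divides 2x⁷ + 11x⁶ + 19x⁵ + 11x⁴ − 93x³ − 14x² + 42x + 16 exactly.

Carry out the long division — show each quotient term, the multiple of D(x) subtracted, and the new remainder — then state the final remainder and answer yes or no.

R(x) = 9, so D(x) is not a factor of P(x). no

Step 1: lead(2x⁷ + 11x⁶ + 19x⁵ + 11x⁴ − 93x³ − 14x² + 42x + 16) ÷ lead(D) = 2x⁷ ÷ −2x³ = −x⁴. Subtract (−x⁴)·D = 2x⁷ + 7x⁶ − 7x⁵ − 7x⁴. Remainder: 4x⁶ + 26x⁵ + 18x⁴ − 93x³ − 14x² + 42x + 16.
Step 2: lead(4x⁶ + 26x⁵ + 18x⁴ − 93x³ − 14x² + 42x + 16) ÷ lead(D) = 4x⁶ ÷ −2x³ = −2x³. Subtract (−2x³)·D = 4x⁶ + 14x⁵ − 14x⁴ − 14x³. Remainder: 12x⁵ + 32x⁴ − 79x³ − 14x² + 42x + 16.
Step 3: lead(12x⁵ + 32x⁴ − 79x³ − 14x² + 42x + 16) ÷ lead(D) = 12x⁵ ÷ −2x³ = −6x². Subtract (−6x²)·D = 12x⁵ + 42x⁴ − 42x³ − 42x². Remainder: −10x⁴ − 37x³ + 28x² + 42x + 16.
Step 4: lead(−10x⁴ − 37x³ + 28x² + 42x + 16) ÷ lead(D) = −10x⁴ ÷ −2x³ = 5x. Subtract (5x)·D = −10x⁴ − 35x³ + 35x² + 35x. Remainder: −2x³ − 7x² + 7x + 16.
Step 5: lead(−2x³ − 7x² + 7x + 16) ÷ lead(D) = −2x³ ÷ −2x³ = 1. Subtract (1)·D = −2x³ − 7x² + 7x + 7. Remainder: 9.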